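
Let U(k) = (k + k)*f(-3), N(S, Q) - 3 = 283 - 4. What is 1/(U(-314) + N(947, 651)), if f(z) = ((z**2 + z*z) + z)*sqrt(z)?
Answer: 47/44381454 + 785*I*sqrt(3)/22190727 ≈ 1.059e-6 + 6.1271e-5*I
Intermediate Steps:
N(S, Q) = 282 (N(S, Q) = 3 + (283 - 4) = 3 + 279 = 282)
f(z) = sqrt(z)*(z + 2*z**2) (f(z) = ((z**2 + z**2) + z)*sqrt(z) = (2*z**2 + z)*sqrt(z) = (z + 2*z**2)*sqrt(z) = sqrt(z)*(z + 2*z**2))
U(k) = 30*I*k*sqrt(3) (U(k) = (k + k)*((-3)**(3/2)*(1 + 2*(-3))) = (2*k)*((-3*I*sqrt(3))*(1 - 6)) = (2*k)*(-3*I*sqrt(3)*(-5)) = (2*k)*(15*I*sqrt(3)) = 30*I*k*sqrt(3))
1/(U(-314) + N(947, 651)) = 1/(30*I*(-314)*sqrt(3) + 282) = 1/(-9420*I*sqrt(3) + 282) = 1/(282 - 9420*I*sqrt(3))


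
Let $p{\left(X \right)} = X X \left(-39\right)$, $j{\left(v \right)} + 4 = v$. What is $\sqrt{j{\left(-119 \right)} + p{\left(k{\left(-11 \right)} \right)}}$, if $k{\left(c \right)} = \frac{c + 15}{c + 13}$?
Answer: $3 i \sqrt{31} \approx 16.703 i$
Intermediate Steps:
$k{\left(c \right)} = \frac{15 + c}{13 + c}$
$j{\left(v \right)} = -4 + v$
$p{\left(X \right)} = - 39 X^{2}$ ($p{\left(X \right)} = X^{2} \left(-39\right) = - 39 X^{2}$)
$\sqrt{j{\left(-119 \right)} + p{\left(k{\left(-11 \right)} \right)}} = \sqrt{\left(-4 - 119\right) - 39 \left(\frac{15 - 11}{13 - 11}\right)^{2}} = \sqrt{-123 - 39 \left(\frac{1}{2} \cdot 4\right)^{2}} = \sqrt{-123 - 39 \cdot 2^{2}} = \sqrt{-123 - 156} = \sqrt{-279} = 3 i \sqrt{31}$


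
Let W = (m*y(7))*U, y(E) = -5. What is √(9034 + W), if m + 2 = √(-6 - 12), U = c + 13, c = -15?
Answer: √(9014 + 30*I*√2) ≈ 94.942 + 0.2234*I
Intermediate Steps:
U = -2 (U = -15 + 13 = -2)
m = -2 + 3*I*√2 (m = -2 + √(-6 - 12) = -2 + √(-18) = -2 + 3*I*√2 ≈ -2.0 + 4.2426*I)
W = -20 + 30*I*√2 (W = ((-2 + 3*I*√2)*(-5))*(-2) = (10 - 15*I*√2)*(-2) = -20 + 30*I*√2 ≈ -20.0 + 42.426*I)
√(9034 + W) = √(9034 + (-20 + 30*I*√2)) = √(9014 + 30*I*√2)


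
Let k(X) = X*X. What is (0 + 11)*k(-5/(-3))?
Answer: 275/9 ≈ 30.556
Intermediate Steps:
k(X) = X²
(0 + 11)*k(-5/(-3)) = (0 + 11)*(-5/(-3))² = 11*(-5*(-⅓))² = 11*(5/3)² = 11*(25/9) = 275/9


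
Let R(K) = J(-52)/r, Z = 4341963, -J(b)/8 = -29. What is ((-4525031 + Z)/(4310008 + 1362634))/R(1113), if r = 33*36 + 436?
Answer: -640738/2836321 ≈ -0.22590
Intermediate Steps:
J(b) = 232 (J(b) = -8*(-29) = 232)
r = 1624 (r = 1188 + 436 = 1624)
R(K) = ⅐ (R(K) = 232/1624 = 232*(1/1624) = ⅐)
((-4525031 + Z)/(4310008 + 1362634))/R(1113) = ((-4525031 + 4341963)/(4310008 + 1362634))/(⅐) = -183068/5672642*7 = -183068*1/5672642*7 = -91534/2836321*7 = -640738/2836321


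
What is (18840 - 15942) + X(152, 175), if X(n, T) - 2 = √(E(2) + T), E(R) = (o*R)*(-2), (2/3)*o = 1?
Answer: 2913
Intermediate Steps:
o = 3/2 (o = (3/2)*1 = 3/2 ≈ 1.5000)
E(R) = -3*R (E(R) = (3*R/2)*(-2) = -3*R)
X(n, T) = 2 + √(-6 + T) (X(n, T) = 2 + √(-3*2 + T) = 2 + √(-6 + T))
(18840 - 15942) + X(152, 175) = (18840 - 15942) + (2 + √(-6 + 175)) = 2898 + (2 + √169) = 2898 + (2 + 13) = 2898 + 15 = 2913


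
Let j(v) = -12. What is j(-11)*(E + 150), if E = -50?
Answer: -1200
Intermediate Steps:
j(-11)*(E + 150) = -12*(-50 + 150) = -12*100 = -1200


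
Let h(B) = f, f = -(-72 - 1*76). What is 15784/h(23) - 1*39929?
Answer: -1473427/37 ≈ -39822.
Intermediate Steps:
f = 148 (f = -(-72 - 76) = -1*(-148) = 148)
h(B) = 148
15784/h(23) - 1*39929 = 15784/148 - 1*39929 = 15784*(1/148) - 39929 = 3946/37 - 39929 = -1473427/37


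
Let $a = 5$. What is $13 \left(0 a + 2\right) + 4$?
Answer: $30$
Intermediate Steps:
$13 \left(0 a + 2\right) + 4 = 13 \left(0 \cdot 5 + 2\right) + 4 = 13 \left(0 + 2\right) + 4 = 13 \cdot 2 + 4 = 26 + 4 = 30$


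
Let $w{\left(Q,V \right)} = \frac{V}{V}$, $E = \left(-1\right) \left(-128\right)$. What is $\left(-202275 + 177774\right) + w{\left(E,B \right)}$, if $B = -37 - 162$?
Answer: $-24500$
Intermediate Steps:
$B = -199$ ($B = -37 - 162 = -199$)
$E = 128$
$w{\left(Q,V \right)} = 1$
$\left(-202275 + 177774\right) + w{\left(E,B \right)} = \left(-202275 + 177774\right) + 1 = -24501 + 1 = -24500$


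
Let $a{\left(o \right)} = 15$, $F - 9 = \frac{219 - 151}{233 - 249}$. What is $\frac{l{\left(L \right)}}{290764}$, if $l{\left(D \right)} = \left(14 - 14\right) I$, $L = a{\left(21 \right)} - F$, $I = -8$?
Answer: $0$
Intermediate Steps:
$F = \frac{19}{4}$ ($F = 9 + \frac{219 - 151}{233 - 249} = 9 + \frac{68}{-16} = 9 + 68 \left(- \frac{1}{16}\right) = 9 - \frac{17}{4} = \frac{19}{4} \approx 4.75$)
$L = \frac{41}{4}$ ($L = 15 - \frac{19}{4} = \frac{41}{4} \approx 10.25$)
$l{\left(D \right)} = 0$ ($l{\left(D \right)} = \left(14 - 14\right) \left(-8\right) = 0 \left(-8\right) = 0$)
$\frac{l{\left(L \right)}}{290764} = \frac{0}{290764} = 0 \cdot \frac{1}{290764} = 0$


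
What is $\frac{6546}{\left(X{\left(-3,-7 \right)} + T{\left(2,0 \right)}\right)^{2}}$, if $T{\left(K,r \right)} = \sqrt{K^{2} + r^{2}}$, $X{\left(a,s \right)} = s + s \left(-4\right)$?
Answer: $\frac{6546}{529} \approx 12.374$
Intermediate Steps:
$X{\left(a,s \right)} = - 3 s$ ($X{\left(a,s \right)} = s - 4 s = - 3 s$)
$\frac{6546}{\left(X{\left(-3,-7 \right)} + T{\left(2,0 \right)}\right)^{2}} = \frac{6546}{\left(\left(-3\right) \left(-7\right) + \sqrt{2^{2} + 0^{2}}\right)^{2}} = \frac{6546}{\left(21 + \sqrt{4 + 0}\right)^{2}} = \frac{6546}{\left(21 + \sqrt{4}\right)^{2}} = \frac{6546}{\left(21 + 2\right)^{2}} = \frac{6546}{23^{2}} = \frac{6546}{529}$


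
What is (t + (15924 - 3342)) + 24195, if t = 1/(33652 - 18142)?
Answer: 570411271/15510 ≈ 36777.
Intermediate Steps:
t = 1/15510 ≈ 6.4475e-5
(t + (15924 - 3342)) + 24195 = (1/15510 + (15924 - 3342)) + 24195 = (1/15510 + 12582) + 24195 = 195146821/15510 + 24195 = 570411271/15510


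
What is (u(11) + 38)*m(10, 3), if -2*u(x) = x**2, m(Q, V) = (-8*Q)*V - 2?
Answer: 5445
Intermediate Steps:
m(Q, V) = -2 - 8*Q*V (m(Q, V) = -8*Q*V - 2 = -2 - 8*Q*V)
u(x) = -x**2/2
(u(11) + 38)*m(10, 3) = (-1/2*11**2 + 38)*(-2 - 8*10*3) = (-1/2*121 + 38)*(-2 - 240) = (-121/2 + 38)*(-242) = -45/2*(-242) = 5445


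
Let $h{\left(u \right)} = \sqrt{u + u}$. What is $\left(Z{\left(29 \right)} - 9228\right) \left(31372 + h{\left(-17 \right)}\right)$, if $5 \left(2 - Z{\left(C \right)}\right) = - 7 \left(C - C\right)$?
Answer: $-289438072 - 9226 i \sqrt{34} \approx -2.8944 \cdot 10^{8} - 53796.0 i$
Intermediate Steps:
$Z{\left(C \right)} = 2$ ($Z{\left(C \right)} = 2 - \frac{\left(-7\right) \left(C - C\right)}{5} = 2 - \frac{\left(-7\right) 0}{5} = 2 - 0 = 2 + 0 = 2$)
$h{\left(u \right)} = \sqrt{2} \sqrt{u}$ ($h{\left(u \right)} = \sqrt{2 u} = \sqrt{2} \sqrt{u}$)
$\left(Z{\left(29 \right)} - 9228\right) \left(31372 + h{\left(-17 \right)}\right) = \left(2 - 9228\right) \left(31372 + \sqrt{2} \sqrt{-17}\right) = - 9226 \left(31372 + \sqrt{2} i \sqrt{17}\right) = - 9226 \left(31372 + i \sqrt{34}\right) = -289438072 - 9226 i \sqrt{34}$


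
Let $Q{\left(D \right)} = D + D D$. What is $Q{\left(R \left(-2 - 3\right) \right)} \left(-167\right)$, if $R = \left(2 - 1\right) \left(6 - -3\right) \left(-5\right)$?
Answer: $-8491950$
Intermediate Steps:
$R = -45$ ($R = 1 \left(6 + 3\right) \left(-5\right) = 1 \cdot 9 \left(-5\right) = 1 \left(-45\right) = -45$)
$Q{\left(D \right)} = D + D^{2}$
$Q{\left(R \left(-2 - 3\right) \right)} \left(-167\right) = - 45 \left(-2 - 3\right) \left(1 - 45 \left(-2 - 3\right)\right) \left(-167\right) = \left(-45\right) \left(-5\right) \left(1 - -225\right) \left(-167\right) = 225 \left(1 + 225\right) \left(-167\right) = 225 \cdot 226 \left(-167\right) = 50850 \left(-167\right) = -8491950$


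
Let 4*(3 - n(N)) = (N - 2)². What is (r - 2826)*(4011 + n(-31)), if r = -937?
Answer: -56320821/4 ≈ -1.4080e+7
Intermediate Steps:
n(N) = 3 - (-2 + N)²/4 (n(N) = 3 - (N - 2)²/4 = 3 - (-2 + N)²/4)
(r - 2826)*(4011 + n(-31)) = (-937 - 2826)*(4011 + (3 - (-2 - 31)²/4)) = -3763*(4011 + (3 - ¼*(-33)²)) = -3763*(4011 + (3 - ¼*1089)) = -3763*(4011 + (3 - 1089/4)) = -3763*(4011 - 1077/4) = -3763*14967/4 = -56320821/4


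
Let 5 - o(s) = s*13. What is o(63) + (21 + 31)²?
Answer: 1890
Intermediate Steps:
o(s) = 5 - 13*s (o(s) = 5 - s*13 = 5 - 13*s)
o(63) + (21 + 31)² = (5 - 13*63) + (21 + 31)² = (5 - 819) + 52² = -814 + 2704 = 1890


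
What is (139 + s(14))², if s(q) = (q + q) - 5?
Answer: 26244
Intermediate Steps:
s(q) = -5 + 2*q (s(q) = 2*q - 5 = -5 + 2*q)
(139 + s(14))² = (139 + (-5 + 2*14))² = (139 + (-5 + 28))² = (139 + 23)² = 162² = 26244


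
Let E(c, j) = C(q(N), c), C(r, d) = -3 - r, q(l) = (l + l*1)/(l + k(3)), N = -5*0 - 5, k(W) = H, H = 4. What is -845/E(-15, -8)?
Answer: 65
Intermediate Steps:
k(W) = 4
N = -5 (N = 0 - 5 = -5)
q(l) = 2*l/(4 + l) (q(l) = (l + l*1)/(l + 4) = (l + l)/(4 + l) = (2*l)/(4 + l) = 2*l/(4 + l))
E(c, j) = -13 (E(c, j) = -3 - 2*(-5)/(4 - 5) = -3 - 2*(-5)/(-1) = -3 - 2*(-5)*(-1) = -3 - 1*10 = -3 - 10 = -13)
-845/E(-15, -8) = -845/(-13) = -845*(-1/13) = 65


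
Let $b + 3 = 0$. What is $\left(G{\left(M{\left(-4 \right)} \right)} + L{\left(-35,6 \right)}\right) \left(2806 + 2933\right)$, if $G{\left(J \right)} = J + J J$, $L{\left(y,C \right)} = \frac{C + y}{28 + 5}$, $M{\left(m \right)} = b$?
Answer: $\frac{323297}{11} \approx 29391.0$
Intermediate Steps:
$b = -3$ ($b = -3 + 0 = -3$)
$M{\left(m \right)} = -3$
$L{\left(y,C \right)} = \frac{C}{33} + \frac{y}{33}$ ($L{\left(y,C \right)} = \frac{C + y}{33} = \left(C + y\right) \frac{1}{33} = \frac{C}{33} + \frac{y}{33}$)
$G{\left(J \right)} = J + J^{2}$
$\left(G{\left(M{\left(-4 \right)} \right)} + L{\left(-35,6 \right)}\right) \left(2806 + 2933\right) = \left(- 3 \left(1 - 3\right) + \left(\frac{1}{33} \cdot 6 + \frac{1}{33} \left(-35\right)\right)\right) \left(2806 + 2933\right) = \left(\left(-3\right) \left(-2\right) + \left(\frac{2}{11} - \frac{35}{33}\right)\right) 5739 = \left(6 - \frac{29}{33}\right) 5739 = \frac{169}{33} \cdot 5739 = \frac{323297}{11}$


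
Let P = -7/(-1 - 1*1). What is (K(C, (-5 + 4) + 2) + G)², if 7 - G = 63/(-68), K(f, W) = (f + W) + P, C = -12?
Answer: 841/4624 ≈ 0.18188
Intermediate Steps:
P = 7/2 (P = -7/(-1 - 1) = -7/(-2) = -7*(-½) = 7/2 ≈ 3.5000)
K(f, W) = 7/2 + W + f (K(f, W) = (f + W) + 7/2 = (W + f) + 7/2 = 7/2 + W + f)
G = 539/68 (G = 7 - 63/(-68) = 7 - 63*(-1)/68 = 7 - 1*(-63/68) = 7 + 63/68 = 539/68 ≈ 7.9265)
(K(C, (-5 + 4) + 2) + G)² = ((7/2 + ((-5 + 4) + 2) - 12) + 539/68)² = ((7/2 + (-1 + 2) - 12) + 539/68)² = ((7/2 + 1 - 12) + 539/68)² = (-15/2 + 539/68)² = (29/68)² = 841/4624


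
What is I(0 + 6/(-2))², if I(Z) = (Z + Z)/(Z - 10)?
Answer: 36/169 ≈ 0.21302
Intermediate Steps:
I(Z) = 2*Z/(-10 + Z) (I(Z) = (2*Z)/(-10 + Z) = 2*Z/(-10 + Z))
I(0 + 6/(-2))² = (2*(0 + 6/(-2))/(-10 + (0 + 6/(-2))))² = (2*(0 + 6*(-½))/(-10 + (0 + 6*(-½))))² = (2*(0 - 3)/(-10 + (0 - 3)))² = (2*(-3)/(-10 - 3))² = (2*(-3)/(-13))² = (2*(-3)*(-1/13))² = (6/13)² = 36/169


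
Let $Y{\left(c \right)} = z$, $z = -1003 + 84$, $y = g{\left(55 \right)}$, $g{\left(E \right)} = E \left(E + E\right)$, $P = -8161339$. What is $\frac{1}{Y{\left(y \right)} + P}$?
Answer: $- \frac{1}{8162258} \approx -1.2252 \cdot 10^{-7}$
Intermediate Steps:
$g{\left(E \right)} = 2 E^{2}$ ($g{\left(E \right)} = E 2 E = 2 E^{2}$)
$y = 6050$ ($y = 2 \cdot 55^{2} = 2 \cdot 3025 = 6050$)
$z = -919$
$Y{\left(c \right)} = -919$
$\frac{1}{Y{\left(y \right)} + P} = \frac{1}{-919 - 8161339} = \frac{1}{-8162258} = - \frac{1}{8162258}$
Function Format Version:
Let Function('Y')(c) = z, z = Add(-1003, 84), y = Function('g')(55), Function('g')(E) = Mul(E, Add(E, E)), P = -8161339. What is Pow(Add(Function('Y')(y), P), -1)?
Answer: Rational(-1, 8162258) ≈ -1.2252e-7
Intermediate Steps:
Function('g')(E) = Mul(2, Pow(E, 2)) (Function('g')(E) = Mul(E, Mul(2, E)) = Mul(2, Pow(E, 2)))
y = 6050 (y = Mul(2, Pow(55, 2)) = Mul(2, 3025) = 6050)
z = -919
Function('Y')(c) = -919
Pow(Add(Function('Y')(y), P), -1) = Pow(Add(-919, -8161339), -1) = Pow(-8162258, -1) = Rational(-1, 8162258)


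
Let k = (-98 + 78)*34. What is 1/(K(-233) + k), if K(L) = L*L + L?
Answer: 1/53376 ≈ 1.8735e-5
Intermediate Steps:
K(L) = L + L² (K(L) = L² + L = L + L²)
k = -680 (k = -20*34 = -680)
1/(K(-233) + k) = 1/(-233*(1 - 233) - 680) = 1/(-233*(-232) - 680) = 1/(54056 - 680) = 1/53376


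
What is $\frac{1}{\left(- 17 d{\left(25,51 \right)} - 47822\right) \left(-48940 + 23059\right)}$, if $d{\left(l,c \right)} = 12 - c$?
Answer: $\frac{1}{1220522079} \approx 8.1932 \cdot 10^{-10}$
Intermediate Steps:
$\frac{1}{\left(- 17 d{\left(25,51 \right)} - 47822\right) \left(-48940 + 23059\right)} = \frac{1}{\left(- 17 \left(12 - 51\right) - 47822\right) \left(-48940 + 23059\right)} = \frac{1}{\left(- 17 \left(12 - 51\right) - 47822\right) \left(-25881\right)} = \frac{1}{\left(\left(-17\right) \left(-39\right) - 47822\right) \left(-25881\right)} = \frac{1}{\left(663 - 47822\right) \left(-25881\right)} = \frac{1}{\left(-47159\right) \left(-25881\right)} = \frac{1}{1220522079}$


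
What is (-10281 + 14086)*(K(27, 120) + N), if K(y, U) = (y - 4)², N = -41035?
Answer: -154125330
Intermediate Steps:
K(y, U) = (-4 + y)²
(-10281 + 14086)*(K(27, 120) + N) = (-10281 + 14086)*((-4 + 27)² - 41035) = 3805*(23² - 41035) = 3805*(529 - 41035) = 3805*(-40506) = -154125330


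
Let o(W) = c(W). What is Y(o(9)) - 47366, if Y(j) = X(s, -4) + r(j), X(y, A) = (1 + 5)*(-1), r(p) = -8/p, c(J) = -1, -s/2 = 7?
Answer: -47364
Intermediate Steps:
s = -14 (s = -2*7 = -14)
o(W) = -1
X(y, A) = -6 (X(y, A) = 6*(-1) = -6)
Y(j) = -6 - 8/j
Y(o(9)) - 47366 = (-6 - 8/(-1)) - 47366 = (-6 - 8*(-1)) - 47366 = (-6 + 8) - 47366 = 2 - 47366 = -47364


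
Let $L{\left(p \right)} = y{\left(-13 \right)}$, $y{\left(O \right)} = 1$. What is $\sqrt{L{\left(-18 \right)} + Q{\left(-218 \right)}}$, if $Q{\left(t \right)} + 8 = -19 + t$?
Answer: $2 i \sqrt{61} \approx 15.62 i$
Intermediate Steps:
$L{\left(p \right)} = 1$
$Q{\left(t \right)} = -27 + t$ ($Q{\left(t \right)} = -8 + \left(-19 + t\right) = -27 + t$)
$\sqrt{L{\left(-18 \right)} + Q{\left(-218 \right)}} = \sqrt{1 - 245} = \sqrt{-244} = 2 i \sqrt{61}$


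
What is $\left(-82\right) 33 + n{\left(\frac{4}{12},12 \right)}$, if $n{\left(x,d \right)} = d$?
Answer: $-2694$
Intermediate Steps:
$\left(-82\right) 33 + n{\left(\frac{4}{12},12 \right)} = \left(-82\right) 33 + 12 = -2706 + 12 = -2694$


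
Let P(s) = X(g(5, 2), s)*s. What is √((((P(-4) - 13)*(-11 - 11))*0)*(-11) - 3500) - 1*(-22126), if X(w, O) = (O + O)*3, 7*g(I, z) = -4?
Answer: 22126 + 10*I*√35 ≈ 22126.0 + 59.161*I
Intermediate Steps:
g(I, z) = -4/7 (g(I, z) = (⅐)*(-4) = -4/7)
X(w, O) = 6*O (X(w, O) = (2*O)*3 = 6*O)
P(s) = 6*s² (P(s) = (6*s)*s = 6*s²)
√((((P(-4) - 13)*(-11 - 11))*0)*(-11) - 3500) - 1*(-22126) = √((((6*(-4)² - 13)*(-11 - 11))*0)*(-11) - 3500) - 1*(-22126) = √((((6*16 - 13)*(-22))*0)*(-11) - 3500) + 22126 = √((((96 - 13)*(-22))*0)*(-11) - 3500) + 22126 = √(((83*(-22))*0)*(-11) - 3500) + 22126 = √(-1826*0*(-11) - 3500) + 22126 = √(0*(-11) - 3500) + 22126 = √(0 - 3500) + 22126 = √(-3500) + 22126 = 10*I*√35 + 22126 = 22126 + 10*I*√35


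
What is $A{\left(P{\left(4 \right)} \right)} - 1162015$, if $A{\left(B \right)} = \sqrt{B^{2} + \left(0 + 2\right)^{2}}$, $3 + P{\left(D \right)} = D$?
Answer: $-1162015 + \sqrt{5} \approx -1.162 \cdot 10^{6}$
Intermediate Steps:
$P{\left(D \right)} = -3 + D$
$A{\left(B \right)} = \sqrt{4 + B^{2}}$ ($A{\left(B \right)} = \sqrt{B^{2} + 2^{2}} = \sqrt{B^{2} + 4} = \sqrt{4 + B^{2}}$)
$A{\left(P{\left(4 \right)} \right)} - 1162015 = \sqrt{4 + \left(-3 + 4\right)^{2}} - 1162015 = \sqrt{4 + 1^{2}} - 1162015 = \sqrt{4 + 1} - 1162015 = \sqrt{5} - 1162015 = -1162015 + \sqrt{5}$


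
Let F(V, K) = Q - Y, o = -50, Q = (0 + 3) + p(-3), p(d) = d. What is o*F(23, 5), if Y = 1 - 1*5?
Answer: -200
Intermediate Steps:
Q = 0 (Q = (0 + 3) - 3 = 3 - 3 = 0)
Y = -4 (Y = 1 - 5 = -4)
F(V, K) = 4 (F(V, K) = 0 - 1*(-4) = 0 + 4 = 4)
o*F(23, 5) = -50*4 = -200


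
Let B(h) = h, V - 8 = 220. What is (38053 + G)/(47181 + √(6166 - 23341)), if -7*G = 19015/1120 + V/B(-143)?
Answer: 134181240289605/166378986661888 - 14219838525*I*√687/166378986661888 ≈ 0.80648 - 0.0022401*I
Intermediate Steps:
V = 228 (V = 8 + 220 = 228)
G = -492757/224224 (G = -(19015/1120 + 228/(-143))/7 = -(19015*(1/1120) + 228*(-1/143))/7 = -(3803/224 - 228/143)/7 = -⅐*492757/32032 = -492757/224224 ≈ -2.1976)
(38053 + G)/(47181 + √(6166 - 23341)) = (38053 - 492757/224224)/(47181 + √(6166 - 23341)) = 8531903115/(224224*(47181 + √(-17175))) = 8531903115/(224224*(47181 + 5*I*√687))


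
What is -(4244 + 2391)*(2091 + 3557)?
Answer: -37474480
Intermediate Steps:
-(4244 + 2391)*(2091 + 3557) = -6635*5648 = -1*37474480 = -37474480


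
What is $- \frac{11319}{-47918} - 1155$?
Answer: $- \frac{55333971}{47918} \approx -1154.8$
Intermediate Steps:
$- \frac{11319}{-47918} - 1155 = \left(-11319\right) \left(- \frac{1}{47918}\right) - 1155 = \frac{11319}{47918} - 1155 = - \frac{55333971}{47918}$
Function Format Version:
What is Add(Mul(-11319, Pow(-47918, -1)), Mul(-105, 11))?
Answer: Rational(-55333971, 47918) ≈ -1154.8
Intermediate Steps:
Add(Mul(-11319, Pow(-47918, -1)), Mul(-105, 11)) = Add(Mul(-11319, Rational(-1, 47918)), -1155) = Add(Rational(11319, 47918), -1155) = Rational(-55333971, 47918)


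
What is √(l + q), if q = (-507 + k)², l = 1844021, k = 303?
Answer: √1885637 ≈ 1373.2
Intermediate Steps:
q = 41616 (q = (-507 + 303)² = (-204)² = 41616)
√(l + q) = √(1844021 + 41616) = √1885637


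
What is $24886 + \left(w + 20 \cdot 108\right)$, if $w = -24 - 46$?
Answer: $26976$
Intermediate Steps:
$w = -70$ ($w = -24 - 46 = -70$)
$24886 + \left(w + 20 \cdot 108\right) = 24886 + \left(-70 + 20 \cdot 108\right) = 24886 + \left(-70 + 2160\right) = 24886 + 2090 = 26976$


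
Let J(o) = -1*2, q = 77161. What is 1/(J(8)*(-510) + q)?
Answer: 1/78181 ≈ 1.2791e-5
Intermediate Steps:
J(o) = -2
1/(J(8)*(-510) + q) = 1/(-2*(-510) + 77161) = 1/(1020 + 77161) = 1/78181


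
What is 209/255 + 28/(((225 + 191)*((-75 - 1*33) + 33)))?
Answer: 36187/44200 ≈ 0.81871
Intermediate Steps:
209/255 + 28/(((225 + 191)*((-75 - 1*33) + 33))) = 209*(1/255) + 28/((416*((-75 - 33) + 33))) = 209/255 + 28/((416*(-108 + 33))) = 209/255 + 28/((416*(-75))) = 209/255 + 28/(-31200) = 209/255 + 28*(-1/31200) = 209/255 - 7/7800 = 36187/44200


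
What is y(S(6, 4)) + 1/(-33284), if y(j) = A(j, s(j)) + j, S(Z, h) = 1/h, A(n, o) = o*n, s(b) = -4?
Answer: -6241/8321 ≈ -0.75003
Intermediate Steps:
A(n, o) = n*o
y(j) = -3*j (y(j) = j*(-4) + j = -4*j + j = -3*j)
y(S(6, 4)) + 1/(-33284) = -3/4 + 1/(-33284) = -3*1/4 - 1/33284 = -3/4 - 1/33284 = -6241/8321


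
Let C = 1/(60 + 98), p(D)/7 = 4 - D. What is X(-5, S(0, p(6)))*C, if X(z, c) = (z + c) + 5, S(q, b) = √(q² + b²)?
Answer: 7/79 ≈ 0.088608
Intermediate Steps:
p(D) = 28 - 7*D (p(D) = 7*(4 - D) = 28 - 7*D)
S(q, b) = √(b² + q²)
C = 1/158 ≈ 0.0063291
X(z, c) = 5 + c + z (X(z, c) = (c + z) + 5 = 5 + c + z)
X(-5, S(0, p(6)))*C = (5 + √((28 - 7*6)² + 0²) - 5)*(1/158) = (5 + √((28 - 42)² + 0) - 5)*(1/158) = (5 + √((-14)² + 0) - 5)*(1/158) = (5 + √(196 + 0) - 5)*(1/158) = (5 + √196 - 5)*(1/158) = (5 + 14 - 5)*(1/158) = 14*(1/158) = 7/79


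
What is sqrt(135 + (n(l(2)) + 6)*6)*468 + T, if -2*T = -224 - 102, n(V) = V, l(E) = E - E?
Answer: 163 + 1404*sqrt(19) ≈ 6282.9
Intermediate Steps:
l(E) = 0
T = 163 (T = -(-224 - 102)/2 = -1/2*(-326) = 163)
sqrt(135 + (n(l(2)) + 6)*6)*468 + T = sqrt(135 + (0 + 6)*6)*468 + 163 = sqrt(135 + 6*6)*468 + 163 = sqrt(135 + 36)*468 + 163 = sqrt(171)*468 + 163 = (3*sqrt(19))*468 + 163 = 1404*sqrt(19) + 163 = 163 + 1404*sqrt(19)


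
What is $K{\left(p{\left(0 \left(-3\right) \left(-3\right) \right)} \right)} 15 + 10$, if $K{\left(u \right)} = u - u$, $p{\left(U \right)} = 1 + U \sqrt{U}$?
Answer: $10$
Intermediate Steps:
$p{\left(U \right)} = 1 + U^{\frac{3}{2}}$
$K{\left(u \right)} = 0$
$K{\left(p{\left(0 \left(-3\right) \left(-3\right) \right)} \right)} 15 + 10 = 0 \cdot 15 + 10 = 0 + 10 = 10$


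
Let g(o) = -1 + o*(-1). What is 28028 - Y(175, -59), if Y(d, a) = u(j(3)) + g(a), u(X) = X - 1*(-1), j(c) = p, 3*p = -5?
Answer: 83912/3 ≈ 27971.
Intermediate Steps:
p = -5/3 (p = (1/3)*(-5) = -5/3 ≈ -1.6667)
g(o) = -1 - o
j(c) = -5/3
u(X) = 1 + X (u(X) = X + 1 = 1 + X)
Y(d, a) = -5/3 - a (Y(d, a) = (1 - 5/3) + (-1 - a) = -2/3 + (-1 - a) = -5/3 - a)
28028 - Y(175, -59) = 28028 - (-5/3 - 1*(-59)) = 28028 - (-5/3 + 59) = 28028 - 1*172/3 = 28028 - 172/3 = 83912/3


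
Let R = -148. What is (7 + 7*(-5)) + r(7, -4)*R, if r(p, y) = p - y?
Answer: -1656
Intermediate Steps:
(7 + 7*(-5)) + r(7, -4)*R = (7 + 7*(-5)) + (7 - 1*(-4))*(-148) = (7 - 35) + (7 + 4)*(-148) = -28 + 11*(-148) = -28 - 1628 = -1656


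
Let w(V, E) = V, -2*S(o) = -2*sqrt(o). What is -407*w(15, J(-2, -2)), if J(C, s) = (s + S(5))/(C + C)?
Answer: -6105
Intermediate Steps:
S(o) = sqrt(o) (S(o) = -(-1)*sqrt(o) = sqrt(o))
J(C, s) = (s + sqrt(5))/(2*C) (J(C, s) = (s + sqrt(5))/(C + C) = (s + sqrt(5))/((2*C)) = (s + sqrt(5))*(1/(2*C)) = (s + sqrt(5))/(2*C))
-407*w(15, J(-2, -2)) = -407*15 = -6105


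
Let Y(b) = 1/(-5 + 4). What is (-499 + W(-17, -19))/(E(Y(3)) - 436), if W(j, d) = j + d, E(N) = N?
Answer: 535/437 ≈ 1.2243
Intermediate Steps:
Y(b) = -1 (Y(b) = 1/(-1) = -1)
W(j, d) = d + j
(-499 + W(-17, -19))/(E(Y(3)) - 436) = (-499 + (-19 - 17))/(-1 - 436) = (-499 - 36)/(-437) = -535*(-1/437) = 535/437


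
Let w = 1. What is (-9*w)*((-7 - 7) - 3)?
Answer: 153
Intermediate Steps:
(-9*w)*((-7 - 7) - 3) = (-9*1)*((-7 - 7) - 3) = -9*(-14 - 3) = -9*(-17) = 153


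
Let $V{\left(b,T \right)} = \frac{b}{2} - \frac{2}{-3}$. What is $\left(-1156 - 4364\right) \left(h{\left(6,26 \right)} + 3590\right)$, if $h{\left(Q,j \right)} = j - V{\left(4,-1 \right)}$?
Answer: $-19945600$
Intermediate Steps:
$V{\left(b,T \right)} = \frac{2}{3} + \frac{b}{2}$ ($V{\left(b,T \right)} = b \frac{1}{2} - - \frac{2}{3} = \frac{b}{2} + \frac{2}{3} = \frac{2}{3} + \frac{b}{2}$)
$h{\left(Q,j \right)} = - \frac{8}{3} + j$ ($h{\left(Q,j \right)} = j - \left(\frac{2}{3} + \frac{1}{2} \cdot 4\right) = j - \left(\frac{2}{3} + 2\right) = j - \frac{8}{3} = - \frac{8}{3} + j$)
$\left(-1156 - 4364\right) \left(h{\left(6,26 \right)} + 3590\right) = \left(-1156 - 4364\right) \left(\left(- \frac{8}{3} + 26\right) + 3590\right) = - 5520 \left(\frac{70}{3} + 3590\right) = \left(-5520\right) \frac{10840}{3} = -19945600$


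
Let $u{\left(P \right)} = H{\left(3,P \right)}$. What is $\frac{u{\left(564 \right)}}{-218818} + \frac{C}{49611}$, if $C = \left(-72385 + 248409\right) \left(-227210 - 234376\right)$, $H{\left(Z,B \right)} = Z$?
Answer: $- \frac{5926336447068395}{3618593266} \approx -1.6377 \cdot 10^{6}$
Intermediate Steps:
$u{\left(P \right)} = 3$
$C = -81250214064$ ($C = 176024 \left(-461586\right) = -81250214064$)
$\frac{u{\left(564 \right)}}{-218818} + \frac{C}{49611} = \frac{3}{-218818} - \frac{81250214064}{49611} = 3 \left(- \frac{1}{218818}\right) - \frac{27083404688}{16537} = - \frac{3}{218818} - \frac{27083404688}{16537} = - \frac{5926336447068395}{3618593266}$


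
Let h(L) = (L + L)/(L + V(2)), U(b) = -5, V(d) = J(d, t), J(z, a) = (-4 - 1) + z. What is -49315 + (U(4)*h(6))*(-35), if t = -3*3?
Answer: -48615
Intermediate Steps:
t = -9
J(z, a) = -5 + z
V(d) = -5 + d
h(L) = 2*L/(-3 + L) (h(L) = (L + L)/(L + (-5 + 2)) = (2*L)/(L - 3) = (2*L)/(-3 + L) = 2*L/(-3 + L))
-49315 + (U(4)*h(6))*(-35) = -49315 - 10*6/(-3 + 6)*(-35) = -49315 - 10*6/3*(-35) = -49315 - 5*4*(-35) = -49315 - 20*(-35) = -49315 + 700 = -48615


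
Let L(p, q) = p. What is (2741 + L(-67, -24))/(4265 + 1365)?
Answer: 1337/2815 ≈ 0.47496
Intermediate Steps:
(2741 + L(-67, -24))/(4265 + 1365) = (2741 - 67)/(4265 + 1365) = 2674/5630 = 2674*(1/5630) = 1337/2815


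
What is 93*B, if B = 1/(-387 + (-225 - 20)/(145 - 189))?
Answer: -4092/16783 ≈ -0.24382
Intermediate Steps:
B = -44/16783 (B = 1/(-387 - 245/(-44)) = 1/(-387 - 245*(-1/44)) = 1/(-387 + 245/44) = 1/(-16783/44) = -44/16783 ≈ -0.0026217)
93*B = 93*(-44/16783) = -4092/16783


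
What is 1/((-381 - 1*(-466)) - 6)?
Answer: 1/79 ≈ 0.012658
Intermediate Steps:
1/((-381 - 1*(-466)) - 6) = 1/((-381 + 466) - 6) = 1/(85 - 6) = 1/79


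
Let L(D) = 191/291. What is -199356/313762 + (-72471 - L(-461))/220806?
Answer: -4856633789600/5040158715513 ≈ -0.96359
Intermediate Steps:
L(D) = 191/291 (L(D) = 191*(1/291) = 191/291)
-199356/313762 + (-72471 - L(-461))/220806 = -199356/313762 + (-72471 - 1*191/291)/220806 = -199356*1/313762 + (-72471 - 191/291)*(1/220806) = -99678/156881 - 21089252/291*1/220806 = -99678/156881 - 10544626/32127273 = -4856633789600/5040158715513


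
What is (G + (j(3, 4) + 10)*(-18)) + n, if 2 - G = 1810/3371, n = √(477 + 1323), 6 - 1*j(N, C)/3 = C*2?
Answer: -237780/3371 + 30*√2 ≈ -28.111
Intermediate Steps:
j(N, C) = 18 - 6*C (j(N, C) = 18 - 3*C*2 = 18 - 6*C)
n = 30*√2 (n = √1800 = 30*√2 ≈ 42.426)
G = 4932/3371 (G = 2 - 1810/3371 = 4932/3371 ≈ 1.4631)
(G + (j(3, 4) + 10)*(-18)) + n = (4932/3371 + ((18 - 6*4) + 10)*(-18)) + 30*√2 = (4932/3371 + ((18 - 24) + 10)*(-18)) + 30*√2 = (4932/3371 + (-6 + 10)*(-18)) + 30*√2 = (4932/3371 + 4*(-18)) + 30*√2 = (4932/3371 - 72) + 30*√2 = -237780/3371 + 30*√2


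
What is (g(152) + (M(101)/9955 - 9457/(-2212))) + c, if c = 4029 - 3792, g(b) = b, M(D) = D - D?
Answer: 124275/316 ≈ 393.28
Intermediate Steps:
M(D) = 0
c = 237
(g(152) + (M(101)/9955 - 9457/(-2212))) + c = (152 + (0/9955 - 9457/(-2212))) + 237 = (152 + (0*(1/9955) - 9457*(-1/2212))) + 237 = (152 + (0 + 1351/316)) + 237 = (152 + 1351/316) + 237 = 49383/316 + 237 = 124275/316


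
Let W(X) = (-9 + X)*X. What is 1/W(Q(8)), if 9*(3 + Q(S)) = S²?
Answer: -81/1628 ≈ -0.049754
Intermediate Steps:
Q(S) = -3 + S²/9
W(X) = X*(-9 + X)
1/W(Q(8)) = 1/((-3 + (⅑)*8²)*(-9 + (-3 + (⅑)*8²))) = 1/((-3 + (⅑)*64)*(-9 + (-3 + (⅑)*64))) = 1/((-3 + 64/9)*(-9 + (-3 + 64/9))) = 1/(37*(-9 + 37/9)/9) = 1/((37/9)*(-44/9)) = 1/(-1628/81) = -81/1628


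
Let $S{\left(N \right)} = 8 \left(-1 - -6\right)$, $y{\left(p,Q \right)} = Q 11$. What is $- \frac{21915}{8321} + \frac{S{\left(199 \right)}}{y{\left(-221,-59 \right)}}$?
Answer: $- \frac{14555675}{5400329} \approx -2.6953$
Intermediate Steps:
$y{\left(p,Q \right)} = 11 Q$
$S{\left(N \right)} = 40$ ($S{\left(N \right)} = 8 \left(-1 + 6\right) = 8 \cdot 5 = 40$)
$- \frac{21915}{8321} + \frac{S{\left(199 \right)}}{y{\left(-221,-59 \right)}} = - \frac{21915}{8321} + \frac{40}{11 \left(-59\right)} = \left(-21915\right) \frac{1}{8321} + \frac{40}{-649} = - \frac{21915}{8321} + 40 \left(- \frac{1}{649}\right) = - \frac{21915}{8321} - \frac{40}{649} = - \frac{14555675}{5400329}$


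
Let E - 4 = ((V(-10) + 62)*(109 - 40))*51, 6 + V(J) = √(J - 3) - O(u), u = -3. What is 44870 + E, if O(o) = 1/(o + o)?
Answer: 485049/2 + 3519*I*√13 ≈ 2.4252e+5 + 12688.0*I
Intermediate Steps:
O(o) = 1/(2*o)
V(J) = -35/6 + √(-3 + J) (V(J) = -6 + (√(J - 3) - 1/(2*(-3))) = -6 + (√(-3 + J) - (-1)/(2*3)) = -6 + (√(-3 + J) - 1*(-⅙)) = -6 + (√(-3 + J) + ⅙) = -6 + (⅙ + √(-3 + J)) = -35/6 + √(-3 + J))
E = 395309/2 + 3519*I*√13 (E = 4 + (((-35/6 + √(-3 - 10)) + 62)*(109 - 40))*51 = 4 + (((-35/6 + √(-13)) + 62)*69)*51 = 4 + (((-35/6 + I*√13) + 62)*69)*51 = 4 + ((337/6 + I*√13)*69)*51 = 4 + (7751/2 + 69*I*√13)*51 = 4 + (395301/2 + 3519*I*√13) = 395309/2 + 3519*I*√13 ≈ 1.9765e+5 + 12688.0*I)
44870 + E = 44870 + (395309/2 + 3519*I*√13) = 485049/2 + 3519*I*√13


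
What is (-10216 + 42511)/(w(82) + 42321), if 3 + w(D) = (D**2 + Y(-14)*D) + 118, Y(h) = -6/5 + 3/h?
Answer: 1130325/1716541 ≈ 0.65849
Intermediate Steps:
Y(h) = -6/5 + 3/h (Y(h) = -6*1/5 + 3/h = -6/5 + 3/h)
w(D) = 115 + D**2 - 99*D/70 (w(D) = -3 + ((D**2 + (-6/5 + 3/(-14))*D) + 118) = -3 + ((D**2 + (-6/5 + 3*(-1/14))*D) + 118) = -3 + ((D**2 + (-6/5 - 3/14)*D) + 118) = -3 + ((D**2 - 99*D/70) + 118) = -3 + (118 + D**2 - 99*D/70) = 115 + D**2 - 99*D/70)
(-10216 + 42511)/(w(82) + 42321) = (-10216 + 42511)/((115 + 82**2 - 99/70*82) + 42321) = 32295/((115 + 6724 - 4059/35) + 42321) = 32295/(235306/35 + 42321) = 32295/(1716541/35) = 32295*(35/1716541) = 1130325/1716541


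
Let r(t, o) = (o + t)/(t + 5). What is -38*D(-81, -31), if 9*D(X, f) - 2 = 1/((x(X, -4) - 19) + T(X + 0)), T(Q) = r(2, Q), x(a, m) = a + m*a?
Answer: -37810/4467 ≈ -8.4643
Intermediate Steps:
r(t, o) = (o + t)/(5 + t)
x(a, m) = a + a*m
T(Q) = 2/7 + Q/7 (T(Q) = (Q + 2)/(5 + 2) = (2 + Q)/7 = 2/7 + Q/7)
D(X, f) = 2/9 + 1/(9*(-131/7 - 20*X/7)) (D(X, f) = 2/9 + 1/(9*((X*(1 - 4) - 19) + (2/7 + (X + 0)/7))) = 2/9 + 1/(9*((X*(-3) - 19) + (2/7 + X/7))) = 2/9 + 1/(9*((-3*X - 19) + (2/7 + X/7))) = 2/9 + 1/(9*((-19 - 3*X) + (2/7 + X/7))) = 2/9 + 1/(9*(-131/7 - 20*X/7)))
-38*D(-81, -31) = -190*(51 + 8*(-81))/(9*(131 + 20*(-81))) = -190*(51 - 648)/(9*(131 - 1620)) = -190*(-597)/(9*(-1489)) = -190*(-1)*(-597)/(9*1489) = -38*995/4467 = -37810/4467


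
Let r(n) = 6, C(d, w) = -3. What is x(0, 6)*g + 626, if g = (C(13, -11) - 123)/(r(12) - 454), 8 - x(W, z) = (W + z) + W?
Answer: 10025/16 ≈ 626.56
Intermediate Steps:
x(W, z) = 8 - z - 2*W (x(W, z) = 8 - ((W + z) + W) = 8 - (z + 2*W) = 8 + (-z - 2*W) = 8 - z - 2*W)
g = 9/32 (g = (-3 - 123)/(6 - 454) = -126/(-448) = -126*(-1/448) = 9/32 ≈ 0.28125)
x(0, 6)*g + 626 = (8 - 1*6 - 2*0)*(9/32) + 626 = (8 - 6 + 0)*(9/32) + 626 = 2*(9/32) + 626 = 9/16 + 626 = 10025/16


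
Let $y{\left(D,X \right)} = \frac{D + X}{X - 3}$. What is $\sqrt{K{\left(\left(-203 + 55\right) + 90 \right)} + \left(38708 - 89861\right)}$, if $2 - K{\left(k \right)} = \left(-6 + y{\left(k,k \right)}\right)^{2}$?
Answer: $\frac{19 i \sqrt{527411}}{61} \approx 226.2 i$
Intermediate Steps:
$y{\left(D,X \right)} = \frac{D + X}{-3 + X}$
$K{\left(k \right)} = 2 - \left(-6 + \frac{2 k}{-3 + k}\right)^{2}$ ($K{\left(k \right)} = 2 - \left(-6 + \frac{k + k}{-3 + k}\right)^{2} = 2 - \left(-6 + \frac{2 k}{-3 + k}\right)^{2}$)
$\sqrt{K{\left(\left(-203 + 55\right) + 90 \right)} + \left(38708 - 89861\right)} = \sqrt{\frac{2 \left(-153 - 7 \left(\left(-203 + 55\right) + 90\right)^{2} + 66 \left(\left(-203 + 55\right) + 90\right)\right)}{9 + \left(\left(-203 + 55\right) + 90\right)^{2} - 6 \left(\left(-203 + 55\right) + 90\right)} + \left(38708 - 89861\right)} = \sqrt{\frac{2 \left(-153 - 7 \left(-148 + 90\right)^{2} + 66 \left(-148 + 90\right)\right)}{9 + \left(-148 + 90\right)^{2} - 6 \left(-148 + 90\right)} - 51153} = \sqrt{\frac{2 \left(-153 - 7 \left(-58\right)^{2} + 66 \left(-58\right)\right)}{9 + \left(-58\right)^{2} - -348} - 51153} = \sqrt{\frac{2 \left(-153 - 23548 - 3828\right)}{9 + 3364 + 348} - 51153} = \sqrt{\frac{2 \left(-153 - 23548 - 3828\right)}{3721} - 51153} = \sqrt{2 \cdot \frac{1}{3721} \left(-27529\right) - 51153} = \sqrt{- \frac{55058}{3721} - 51153} = \sqrt{- \frac{190395371}{3721}} = \frac{19 i \sqrt{527411}}{61}$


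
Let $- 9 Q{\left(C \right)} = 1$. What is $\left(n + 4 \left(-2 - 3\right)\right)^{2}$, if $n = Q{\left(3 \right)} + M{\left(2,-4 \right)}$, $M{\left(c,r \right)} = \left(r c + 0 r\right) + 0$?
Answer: $\frac{64009}{81} \approx 790.23$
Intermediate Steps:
$Q{\left(C \right)} = - \frac{1}{9}$ ($Q{\left(C \right)} = \left(- \frac{1}{9}\right) 1 = - \frac{1}{9}$)
$M{\left(c,r \right)} = c r$ ($M{\left(c,r \right)} = \left(c r + 0\right) + 0 = c r + 0 = c r$)
$n = - \frac{73}{9}$ ($n = - \frac{1}{9} + 2 \left(-4\right) = - \frac{1}{9} - 8 = - \frac{73}{9} \approx -8.1111$)
$\left(n + 4 \left(-2 - 3\right)\right)^{2} = \left(- \frac{73}{9} + 4 \left(-2 - 3\right)\right)^{2} = \left(- \frac{73}{9} + 4 \left(-5\right)\right)^{2} = \left(- \frac{73}{9} - 20\right)^{2} = \left(- \frac{253}{9}\right)^{2} = \frac{64009}{81}$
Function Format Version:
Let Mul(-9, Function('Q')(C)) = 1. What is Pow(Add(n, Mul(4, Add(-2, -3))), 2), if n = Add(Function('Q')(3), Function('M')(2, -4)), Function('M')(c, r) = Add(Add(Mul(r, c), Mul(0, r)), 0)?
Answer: Rational(64009, 81) ≈ 790.23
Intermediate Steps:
Function('Q')(C) = Rational(-1, 9) (Function('Q')(C) = Mul(Rational(-1, 9), 1) = Rational(-1, 9))
Function('M')(c, r) = Mul(c, r) (Function('M')(c, r) = Add(Add(Mul(c, r), 0), 0) = Add(Mul(c, r), 0) = Mul(c, r))
n = Rational(-73, 9) (n = Add(Rational(-1, 9), Mul(2, -4)) = Add(Rational(-1, 9), -8) = Rational(-73, 9) ≈ -8.1111)
Pow(Add(n, Mul(4, Add(-2, -3))), 2) = Pow(Add(Rational(-73, 9), Mul(4, Add(-2, -3))), 2) = Pow(Add(Rational(-73, 9), Mul(4, -5)), 2) = Pow(Add(Rational(-73, 9), -20), 2) = Pow(Rational(-253, 9), 2) = Rational(64009, 81)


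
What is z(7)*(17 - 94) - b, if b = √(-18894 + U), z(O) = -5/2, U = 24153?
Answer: 385/2 - √5259 ≈ 119.98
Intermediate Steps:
z(O) = -5/2 (z(O) = -5*½ = -5/2)
b = √5259 (b = √(-18894 + 24153) = √5259 ≈ 72.519)
z(7)*(17 - 94) - b = -5*(17 - 94)/2 - √5259 = -5/2*(-77) - √5259 = 385/2 - √5259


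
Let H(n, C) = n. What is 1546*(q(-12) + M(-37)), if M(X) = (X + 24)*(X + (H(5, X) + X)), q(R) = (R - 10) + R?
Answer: 1334198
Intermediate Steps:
q(R) = -10 + 2*R (q(R) = (-10 + R) + R = -10 + 2*R)
M(X) = (5 + 2*X)*(24 + X) (M(X) = (X + 24)*(X + (5 + X)) = (24 + X)*(5 + 2*X) = (5 + 2*X)*(24 + X))
1546*(q(-12) + M(-37)) = 1546*((-10 + 2*(-12)) + (120 + 2*(-37)**2 + 53*(-37))) = 1546*((-10 - 24) + (120 + 2*1369 - 1961)) = 1546*(-34 + (120 + 2738 - 1961)) = 1546*(-34 + 897) = 1546*863 = 1334198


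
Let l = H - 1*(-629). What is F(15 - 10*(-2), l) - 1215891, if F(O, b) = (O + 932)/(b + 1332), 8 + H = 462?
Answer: -2936375798/2415 ≈ -1.2159e+6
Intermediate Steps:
H = 454 (H = -8 + 462 = 454)
l = 1083 (l = 454 - 1*(-629) = 454 + 629 = 1083)
F(O, b) = (932 + O)/(1332 + b)
F(15 - 10*(-2), l) - 1215891 = (932 + (15 - 10*(-2)))/(1332 + 1083) - 1215891 = (932 + (15 + 20))/2415 - 1215891 = (932 + 35)/2415 - 1215891 = (1/2415)*967 - 1215891 = 967/2415 - 1215891 = -2936375798/2415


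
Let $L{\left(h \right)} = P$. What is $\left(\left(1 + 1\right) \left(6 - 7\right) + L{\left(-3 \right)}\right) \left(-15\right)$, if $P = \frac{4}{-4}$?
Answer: $45$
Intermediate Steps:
$P = -1$ ($P = 4 \left(- \frac{1}{4}\right) = -1$)
$L{\left(h \right)} = -1$
$\left(\left(1 + 1\right) \left(6 - 7\right) + L{\left(-3 \right)}\right) \left(-15\right) = \left(\left(1 + 1\right) \left(6 - 7\right) - 1\right) \left(-15\right) = \left(2 \left(-1\right) - 1\right) \left(-15\right) = \left(-2 - 1\right) \left(-15\right) = \left(-3\right) \left(-15\right) = 45$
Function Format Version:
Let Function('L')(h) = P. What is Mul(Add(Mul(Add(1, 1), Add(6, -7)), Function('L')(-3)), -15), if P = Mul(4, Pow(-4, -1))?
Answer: 45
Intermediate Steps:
P = -1 (P = Mul(4, Rational(-1, 4)) = -1)
Function('L')(h) = -1
Mul(Add(Mul(Add(1, 1), Add(6, -7)), Function('L')(-3)), -15) = Mul(Add(Mul(Add(1, 1), Add(6, -7)), -1), -15) = Mul(Add(Mul(2, -1), -1), -15) = Mul(Add(-2, -1), -15) = Mul(-3, -15) = 45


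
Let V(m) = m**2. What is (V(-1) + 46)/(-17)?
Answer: -47/17 ≈ -2.7647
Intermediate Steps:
(V(-1) + 46)/(-17) = ((-1)**2 + 46)/(-17) = (1 + 46)*(-1/17) = 47*(-1/17) = -47/17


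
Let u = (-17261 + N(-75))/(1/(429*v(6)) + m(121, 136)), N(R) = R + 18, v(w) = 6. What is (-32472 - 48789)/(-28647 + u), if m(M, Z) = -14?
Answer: 325360015/109746457 ≈ 2.9647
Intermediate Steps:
N(R) = 18 + R
u = 44576532/36035 (u = (-17261 + (18 - 75))/(1/(429*6) - 14) = (-17261 - 57)/(1/2574 - 14) = -17318/(1/2574 - 14) = -17318/(-36035/2574) = -17318*(-2574/36035) = 44576532/36035 ≈ 1237.0)
(-32472 - 48789)/(-28647 + u) = (-32472 - 48789)/(-28647 + 44576532/36035) = -81261/(-987718113/36035) = -81261*(-36035/987718113) = 325360015/109746457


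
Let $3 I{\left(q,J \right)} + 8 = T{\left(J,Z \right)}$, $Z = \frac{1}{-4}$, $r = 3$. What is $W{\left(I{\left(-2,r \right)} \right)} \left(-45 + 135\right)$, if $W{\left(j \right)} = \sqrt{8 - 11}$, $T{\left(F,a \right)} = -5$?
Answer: $90 i \sqrt{3} \approx 155.88 i$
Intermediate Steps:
$Z = - \frac{1}{4} \approx -0.25$
$I{\left(q,J \right)} = - \frac{13}{3}$ ($I{\left(q,J \right)} = - \frac{8}{3} + \frac{1}{3} \left(-5\right) = - \frac{8}{3} - \frac{5}{3} = - \frac{13}{3}$)
$W{\left(j \right)} = i \sqrt{3}$ ($W{\left(j \right)} = \sqrt{-3} = i \sqrt{3}$)
$W{\left(I{\left(-2,r \right)} \right)} \left(-45 + 135\right) = i \sqrt{3} \left(-45 + 135\right) = i \sqrt{3} \cdot 90 = 90 i \sqrt{3}$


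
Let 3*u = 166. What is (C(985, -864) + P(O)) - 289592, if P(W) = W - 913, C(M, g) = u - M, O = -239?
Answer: -875021/3 ≈ -2.9167e+5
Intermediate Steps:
u = 166/3 (u = (1/3)*166 = 166/3 ≈ 55.333)
C(M, g) = 166/3 - M
P(W) = -913 + W
(C(985, -864) + P(O)) - 289592 = ((166/3 - 1*985) + (-913 - 239)) - 289592 = ((166/3 - 985) - 1152) - 289592 = (-2789/3 - 1152) - 289592 = -6245/3 - 289592 = -875021/3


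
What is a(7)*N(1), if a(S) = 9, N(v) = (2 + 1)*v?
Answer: 27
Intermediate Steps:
N(v) = 3*v
a(7)*N(1) = 9*(3*1) = 9*3 = 27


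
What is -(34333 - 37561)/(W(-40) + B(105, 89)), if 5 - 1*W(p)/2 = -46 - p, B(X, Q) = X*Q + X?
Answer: 807/2368 ≈ 0.34079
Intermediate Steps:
B(X, Q) = X + Q*X (B(X, Q) = Q*X + X = X + Q*X)
W(p) = 102 + 2*p (W(p) = 10 - 2*(-46 - p) = 10 + (92 + 2*p) = 102 + 2*p)
-(34333 - 37561)/(W(-40) + B(105, 89)) = -(34333 - 37561)/((102 + 2*(-40)) + 105*(1 + 89)) = -(-3228)/((102 - 80) + 105*90) = -(-3228)/(22 + 9450) = -(-3228)/9472 = -1*(-807/2368) = 807/2368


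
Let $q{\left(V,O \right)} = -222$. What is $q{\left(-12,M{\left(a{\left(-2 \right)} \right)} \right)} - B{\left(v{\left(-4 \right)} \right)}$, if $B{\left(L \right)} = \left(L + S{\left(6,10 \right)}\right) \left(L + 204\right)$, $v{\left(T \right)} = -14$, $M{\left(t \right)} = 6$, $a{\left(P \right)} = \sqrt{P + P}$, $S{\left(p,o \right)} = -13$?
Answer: $4908$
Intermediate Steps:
$a{\left(P \right)} = \sqrt{2} \sqrt{P}$ ($a{\left(P \right)} = \sqrt{2 P} = \sqrt{2} \sqrt{P}$)
$B{\left(L \right)} = \left(-13 + L\right) \left(204 + L\right)$ ($B{\left(L \right)} = \left(L - 13\right) \left(L + 204\right) = \left(-13 + L\right) \left(204 + L\right)$)
$q{\left(-12,M{\left(a{\left(-2 \right)} \right)} \right)} - B{\left(v{\left(-4 \right)} \right)} = -222 - \left(-2652 + \left(-14\right)^{2} + 191 \left(-14\right)\right) = -222 - \left(-2652 + 196 - 2674\right) = -222 - -5130 = -222 + 5130 = 4908$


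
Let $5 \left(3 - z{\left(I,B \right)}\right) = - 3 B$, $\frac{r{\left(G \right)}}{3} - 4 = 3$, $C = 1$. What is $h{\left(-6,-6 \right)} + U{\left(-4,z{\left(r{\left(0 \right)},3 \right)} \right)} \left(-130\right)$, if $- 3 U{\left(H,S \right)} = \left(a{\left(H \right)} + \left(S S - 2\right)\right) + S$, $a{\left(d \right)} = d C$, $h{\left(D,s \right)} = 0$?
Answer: $\frac{4732}{5} \approx 946.4$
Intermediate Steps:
$r{\left(G \right)} = 21$ ($r{\left(G \right)} = 12 + 3 \cdot 3 = 12 + 9 = 21$)
$a{\left(d \right)} = d$ ($a{\left(d \right)} = d 1 = d$)
$z{\left(I,B \right)} = 3 + \frac{3 B}{5}$ ($z{\left(I,B \right)} = 3 - \frac{\left(-3\right) B}{5} = 3 + \frac{3 B}{5}$)
$U{\left(H,S \right)} = \frac{2}{3} - \frac{H}{3} - \frac{S}{3} - \frac{S^{2}}{3}$ ($U{\left(H,S \right)} = - \frac{\left(H + \left(S S - 2\right)\right) + S}{3} = - \frac{\left(H + \left(S^{2} - 2\right)\right) + S}{3} = - \frac{\left(H + \left(-2 + S^{2}\right)\right) + S}{3} = - \frac{\left(-2 + H + S^{2}\right) + S}{3} = - \frac{-2 + H + S + S^{2}}{3} = \frac{2}{3} - \frac{H}{3} - \frac{S}{3} - \frac{S^{2}}{3}$)
$h{\left(-6,-6 \right)} + U{\left(-4,z{\left(r{\left(0 \right)},3 \right)} \right)} \left(-130\right) = 0 + \left(\frac{2}{3} - - \frac{4}{3} - \frac{3 + \frac{3}{5} \cdot 3}{3} - \frac{\left(3 + \frac{3}{5} \cdot 3\right)^{2}}{3}\right) \left(-130\right) = 0 + \left(\frac{2}{3} + \frac{4}{3} - \frac{3 + \frac{9}{5}}{3} - \frac{\left(3 + \frac{9}{5}\right)^{2}}{3}\right) \left(-130\right) = 0 + \left(\frac{2}{3} + \frac{4}{3} - \frac{8}{5} - \frac{\left(\frac{24}{5}\right)^{2}}{3}\right) \left(-130\right) = 0 + \left(\frac{2}{3} + \frac{4}{3} - \frac{8}{5} - \frac{192}{25}\right) \left(-130\right) = 0 - - \frac{4732}{5} = 0 + \frac{4732}{5} = \frac{4732}{5}$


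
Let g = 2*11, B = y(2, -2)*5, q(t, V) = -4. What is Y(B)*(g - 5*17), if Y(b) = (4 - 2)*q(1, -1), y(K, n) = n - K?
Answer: 504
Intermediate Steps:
B = -20 (B = (-2 - 1*2)*5 = (-2 - 2)*5 = -4*5 = -20)
Y(b) = -8 (Y(b) = (4 - 2)*(-4) = 2*(-4) = -8)
g = 22
Y(B)*(g - 5*17) = -8*(22 - 5*17) = -8*(22 - 85) = -8*(-63) = 504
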